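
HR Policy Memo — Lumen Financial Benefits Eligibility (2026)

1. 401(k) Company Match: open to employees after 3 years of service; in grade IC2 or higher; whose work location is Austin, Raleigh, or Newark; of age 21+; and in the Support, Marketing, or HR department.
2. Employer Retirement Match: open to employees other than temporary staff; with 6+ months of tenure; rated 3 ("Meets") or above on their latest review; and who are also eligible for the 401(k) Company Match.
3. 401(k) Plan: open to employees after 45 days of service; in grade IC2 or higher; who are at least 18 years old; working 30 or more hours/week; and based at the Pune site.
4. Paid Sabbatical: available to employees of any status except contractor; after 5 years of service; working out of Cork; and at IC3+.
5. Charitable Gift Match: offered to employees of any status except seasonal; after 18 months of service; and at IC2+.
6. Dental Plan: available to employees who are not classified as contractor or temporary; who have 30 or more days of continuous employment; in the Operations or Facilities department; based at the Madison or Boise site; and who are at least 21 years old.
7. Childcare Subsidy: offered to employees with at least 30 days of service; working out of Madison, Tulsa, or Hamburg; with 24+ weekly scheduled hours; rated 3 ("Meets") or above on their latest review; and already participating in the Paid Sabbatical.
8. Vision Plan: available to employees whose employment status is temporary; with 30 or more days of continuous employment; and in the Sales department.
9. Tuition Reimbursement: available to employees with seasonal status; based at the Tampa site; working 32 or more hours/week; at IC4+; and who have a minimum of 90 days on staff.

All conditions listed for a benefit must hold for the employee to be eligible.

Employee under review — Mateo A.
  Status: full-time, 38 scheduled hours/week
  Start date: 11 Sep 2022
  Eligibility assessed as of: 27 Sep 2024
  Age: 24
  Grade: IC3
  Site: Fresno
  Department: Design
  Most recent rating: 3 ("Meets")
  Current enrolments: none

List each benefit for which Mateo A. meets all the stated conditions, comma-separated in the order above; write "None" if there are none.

Charitable Gift Match

Service from 11 Sep 2022 to 27 Sep 2024: 747 days.
401(k) Company Match — service 747 days < 3 years (≈1095 days) ✗ → not eligible.
Employer Retirement Match — status full-time ✓ (not excluded); service 747 days ≥ 6 months (≈180 days) ✓; rating 3 ≥ 3 ✓; not eligible for 401(k) Company Match ✗ → not eligible.
401(k) Plan — service 747 days ≥ 45 days ✓; grade IC3 ≥ IC2 ✓; age 24 ≥ 18 ✓; 38 hrs/wk ≥ 30 ✓; site Fresno ✗ (not Pune) → not eligible.
Paid Sabbatical — status full-time ✓ (not excluded); service 747 days < 5 years (≈1825 days) ✗ → not eligible.
Charitable Gift Match — status full-time ✓ (not excluded); service 747 days ≥ 18 months (≈540 days) ✓; grade IC3 ≥ IC2 ✓ → eligible.
Dental Plan — status full-time ✓ (not excluded); service 747 days ≥ 30 days ✓; dept Design ✗ → not eligible.
Childcare Subsidy — service 747 days ≥ 30 days ✓; site Fresno ✗ (not Madison, Tulsa, or Hamburg) → not eligible.
Vision Plan — status full-time ✗ (requires temporary) → not eligible.
Tuition Reimbursement — status full-time ✗ (requires seasonal) → not eligible.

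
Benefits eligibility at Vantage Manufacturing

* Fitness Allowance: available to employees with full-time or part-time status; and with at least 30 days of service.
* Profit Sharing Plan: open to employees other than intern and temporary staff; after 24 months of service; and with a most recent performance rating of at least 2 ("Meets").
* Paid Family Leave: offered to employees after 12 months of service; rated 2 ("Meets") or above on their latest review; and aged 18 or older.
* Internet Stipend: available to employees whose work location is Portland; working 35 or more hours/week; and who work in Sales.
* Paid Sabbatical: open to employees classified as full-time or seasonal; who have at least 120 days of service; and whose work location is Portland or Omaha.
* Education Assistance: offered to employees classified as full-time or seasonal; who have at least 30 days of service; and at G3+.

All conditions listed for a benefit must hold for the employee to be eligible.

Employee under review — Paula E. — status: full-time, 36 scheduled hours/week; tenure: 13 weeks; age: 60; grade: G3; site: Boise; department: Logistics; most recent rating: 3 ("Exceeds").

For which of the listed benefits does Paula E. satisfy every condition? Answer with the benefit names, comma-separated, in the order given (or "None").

Fitness Allowance, Education Assistance

Fitness Allowance — status full-time ✓; service 13 weeks ≥ 30 days ✓ → eligible.
Profit Sharing Plan — status full-time ✓ (not excluded); service 13 weeks < 24 months (≈720 days) ✗ → not eligible.
Paid Family Leave — service 13 weeks < 12 months (≈360 days) ✗ → not eligible.
Internet Stipend — site Boise ✗ (not Portland) → not eligible.
Paid Sabbatical — status full-time ✓; service 13 weeks < 120 days ✗ → not eligible.
Education Assistance — status full-time ✓; service 13 weeks ≥ 30 days ✓; grade G3 ≥ G3 ✓ → eligible.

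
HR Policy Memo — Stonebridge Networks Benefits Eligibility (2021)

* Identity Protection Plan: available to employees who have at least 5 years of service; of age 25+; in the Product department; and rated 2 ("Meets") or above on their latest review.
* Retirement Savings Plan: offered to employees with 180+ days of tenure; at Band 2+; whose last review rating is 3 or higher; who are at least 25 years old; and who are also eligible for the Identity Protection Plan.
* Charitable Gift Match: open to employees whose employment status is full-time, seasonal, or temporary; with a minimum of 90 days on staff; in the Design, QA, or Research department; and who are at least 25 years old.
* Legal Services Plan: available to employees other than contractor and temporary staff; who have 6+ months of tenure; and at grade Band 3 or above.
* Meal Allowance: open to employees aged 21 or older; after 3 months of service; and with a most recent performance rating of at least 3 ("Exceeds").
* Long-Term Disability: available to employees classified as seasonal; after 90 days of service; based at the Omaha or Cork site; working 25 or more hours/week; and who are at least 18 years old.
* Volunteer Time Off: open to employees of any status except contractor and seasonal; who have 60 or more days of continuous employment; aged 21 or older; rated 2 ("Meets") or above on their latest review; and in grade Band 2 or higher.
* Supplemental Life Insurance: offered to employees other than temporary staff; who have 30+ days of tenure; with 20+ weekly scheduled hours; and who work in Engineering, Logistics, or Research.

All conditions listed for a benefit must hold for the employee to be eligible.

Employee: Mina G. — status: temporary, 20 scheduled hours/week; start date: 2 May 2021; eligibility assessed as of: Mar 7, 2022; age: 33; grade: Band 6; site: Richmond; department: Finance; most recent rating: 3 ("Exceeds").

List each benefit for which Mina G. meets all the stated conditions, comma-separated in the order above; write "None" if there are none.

Meal Allowance, Volunteer Time Off

Service from 2 May 2021 to Mar 7, 2022: 309 days.
Identity Protection Plan — service 309 days < 5 years (≈1825 days) ✗ → not eligible.
Retirement Savings Plan — service 309 days ≥ 180 days ✓; grade Band 6 ≥ Band 2 ✓; rating 3 ≥ 3 ✓; age 33 ≥ 25 ✓; not eligible for Identity Protection Plan ✗ → not eligible.
Charitable Gift Match — status temporary ✓; service 309 days ≥ 90 days ✓; dept Finance ✗ → not eligible.
Legal Services Plan — status temporary ✗ (excluded) → not eligible.
Meal Allowance — age 33 ≥ 21 ✓; service 309 days ≥ 3 months (≈90 days) ✓; rating 3 ≥ 3 ✓ → eligible.
Long-Term Disability — status temporary ✗ (requires seasonal) → not eligible.
Volunteer Time Off — status temporary ✓ (not excluded); service 309 days ≥ 60 days ✓; age 33 ≥ 21 ✓; rating 3 ≥ 2 ✓; grade Band 6 ≥ Band 2 ✓ → eligible.
Supplemental Life Insurance — status temporary ✗ (excluded) → not eligible.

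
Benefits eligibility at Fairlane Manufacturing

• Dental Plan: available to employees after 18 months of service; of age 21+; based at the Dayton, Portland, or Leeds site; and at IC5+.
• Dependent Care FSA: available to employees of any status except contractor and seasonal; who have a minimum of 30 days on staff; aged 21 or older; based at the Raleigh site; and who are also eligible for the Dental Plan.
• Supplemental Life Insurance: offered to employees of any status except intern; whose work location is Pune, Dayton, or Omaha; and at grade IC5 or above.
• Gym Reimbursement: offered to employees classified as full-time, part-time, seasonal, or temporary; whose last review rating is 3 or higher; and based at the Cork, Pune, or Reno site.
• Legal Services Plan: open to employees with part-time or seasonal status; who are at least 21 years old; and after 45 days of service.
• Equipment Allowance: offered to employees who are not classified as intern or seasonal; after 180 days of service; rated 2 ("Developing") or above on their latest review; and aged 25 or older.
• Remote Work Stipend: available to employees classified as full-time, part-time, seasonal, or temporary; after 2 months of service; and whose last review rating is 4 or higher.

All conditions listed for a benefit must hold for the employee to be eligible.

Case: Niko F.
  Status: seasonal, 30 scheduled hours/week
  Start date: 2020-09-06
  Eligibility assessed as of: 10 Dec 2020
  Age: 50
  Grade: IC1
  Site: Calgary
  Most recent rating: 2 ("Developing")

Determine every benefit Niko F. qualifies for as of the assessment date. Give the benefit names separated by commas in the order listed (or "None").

Service from 2020-09-06 to 10 Dec 2020: 95 days.
Dental Plan — service 95 days < 18 months (≈540 days) ✗ → not eligible.
Dependent Care FSA — status seasonal ✗ (excluded) → not eligible.
Supplemental Life Insurance — status seasonal ✓ (not excluded); site Calgary ✗ (not Pune, Dayton, or Omaha) → not eligible.
Gym Reimbursement — status seasonal ✓; rating 2 < 3 ✗ → not eligible.
Legal Services Plan — status seasonal ✓; age 50 ≥ 21 ✓; service 95 days ≥ 45 days ✓ → eligible.
Equipment Allowance — status seasonal ✗ (excluded) → not eligible.
Remote Work Stipend — status seasonal ✓; service 95 days ≥ 2 months (≈60 days) ✓; rating 2 < 4 ✗ → not eligible.

Legal Services Plan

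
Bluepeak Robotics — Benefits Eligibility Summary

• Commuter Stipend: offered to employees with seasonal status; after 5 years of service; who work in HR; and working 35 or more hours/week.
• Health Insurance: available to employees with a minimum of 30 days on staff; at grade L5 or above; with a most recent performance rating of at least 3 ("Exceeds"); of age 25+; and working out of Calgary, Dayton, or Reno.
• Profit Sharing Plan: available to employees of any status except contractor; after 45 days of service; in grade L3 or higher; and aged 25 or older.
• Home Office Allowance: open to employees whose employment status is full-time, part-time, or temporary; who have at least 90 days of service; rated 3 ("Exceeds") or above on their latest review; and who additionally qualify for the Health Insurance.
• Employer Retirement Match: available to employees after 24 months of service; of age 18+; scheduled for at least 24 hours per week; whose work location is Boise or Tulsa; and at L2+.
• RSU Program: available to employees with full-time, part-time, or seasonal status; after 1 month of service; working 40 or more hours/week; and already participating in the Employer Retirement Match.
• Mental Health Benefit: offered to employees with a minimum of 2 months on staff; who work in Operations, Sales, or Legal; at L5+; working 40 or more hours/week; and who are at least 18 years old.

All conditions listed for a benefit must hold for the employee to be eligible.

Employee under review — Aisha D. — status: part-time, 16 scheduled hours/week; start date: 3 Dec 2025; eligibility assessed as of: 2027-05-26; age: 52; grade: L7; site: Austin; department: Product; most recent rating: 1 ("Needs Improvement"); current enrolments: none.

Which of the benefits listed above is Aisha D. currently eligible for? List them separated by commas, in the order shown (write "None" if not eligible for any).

Service from 3 Dec 2025 to 2027-05-26: 539 days.
Commuter Stipend — status part-time ✗ (requires seasonal) → not eligible.
Health Insurance — service 539 days ≥ 30 days ✓; grade L7 ≥ L5 ✓; rating 1 < 3 ✗ → not eligible.
Profit Sharing Plan — status part-time ✓ (not excluded); service 539 days ≥ 45 days ✓; grade L7 ≥ L3 ✓; age 52 ≥ 25 ✓ → eligible.
Home Office Allowance — status part-time ✓; service 539 days ≥ 90 days ✓; rating 1 < 3 ✗ → not eligible.
Employer Retirement Match — service 539 days < 24 months (≈720 days) ✗ → not eligible.
RSU Program — status part-time ✓; service 539 days ≥ 1 month (≈30 days) ✓; 16 hrs/wk < 40 ✗ → not eligible.
Mental Health Benefit — service 539 days ≥ 2 months (≈60 days) ✓; dept Product ✗ → not eligible.

Profit Sharing Plan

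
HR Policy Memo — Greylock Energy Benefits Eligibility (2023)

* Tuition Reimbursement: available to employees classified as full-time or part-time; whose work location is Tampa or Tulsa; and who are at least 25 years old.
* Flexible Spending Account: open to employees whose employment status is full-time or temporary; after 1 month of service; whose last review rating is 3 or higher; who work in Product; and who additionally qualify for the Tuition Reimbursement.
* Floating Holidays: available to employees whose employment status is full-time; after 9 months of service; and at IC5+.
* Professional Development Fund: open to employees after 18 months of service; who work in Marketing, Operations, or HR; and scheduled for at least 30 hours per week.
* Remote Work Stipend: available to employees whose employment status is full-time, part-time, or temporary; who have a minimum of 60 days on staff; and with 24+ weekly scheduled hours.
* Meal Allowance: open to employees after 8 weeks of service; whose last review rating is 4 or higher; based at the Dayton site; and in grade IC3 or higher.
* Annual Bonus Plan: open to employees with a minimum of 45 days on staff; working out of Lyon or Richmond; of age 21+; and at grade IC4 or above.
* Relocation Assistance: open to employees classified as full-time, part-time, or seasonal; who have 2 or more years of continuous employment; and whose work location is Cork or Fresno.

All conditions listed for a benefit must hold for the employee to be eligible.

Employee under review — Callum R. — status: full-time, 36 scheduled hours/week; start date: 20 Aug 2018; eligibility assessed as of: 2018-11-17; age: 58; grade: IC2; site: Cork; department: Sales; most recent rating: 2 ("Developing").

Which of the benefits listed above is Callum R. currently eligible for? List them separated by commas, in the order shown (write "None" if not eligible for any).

Service from 20 Aug 2018 to 2018-11-17: 89 days.
Tuition Reimbursement — status full-time ✓; site Cork ✗ (not Tampa or Tulsa) → not eligible.
Flexible Spending Account — status full-time ✓; service 89 days ≥ 1 month (≈30 days) ✓; rating 2 < 3 ✗ → not eligible.
Floating Holidays — status full-time ✓; service 89 days < 9 months (≈270 days) ✗ → not eligible.
Professional Development Fund — service 89 days < 18 months (≈540 days) ✗ → not eligible.
Remote Work Stipend — status full-time ✓; service 89 days ≥ 60 days ✓; 36 hrs/wk ≥ 24 ✓ → eligible.
Meal Allowance — service 89 days ≥ 8 weeks (≈56 days) ✓; rating 2 < 4 ✗ → not eligible.
Annual Bonus Plan — service 89 days ≥ 45 days ✓; site Cork ✗ (not Lyon or Richmond) → not eligible.
Relocation Assistance — status full-time ✓; service 89 days < 2 years (≈730 days) ✗ → not eligible.

Remote Work Stipend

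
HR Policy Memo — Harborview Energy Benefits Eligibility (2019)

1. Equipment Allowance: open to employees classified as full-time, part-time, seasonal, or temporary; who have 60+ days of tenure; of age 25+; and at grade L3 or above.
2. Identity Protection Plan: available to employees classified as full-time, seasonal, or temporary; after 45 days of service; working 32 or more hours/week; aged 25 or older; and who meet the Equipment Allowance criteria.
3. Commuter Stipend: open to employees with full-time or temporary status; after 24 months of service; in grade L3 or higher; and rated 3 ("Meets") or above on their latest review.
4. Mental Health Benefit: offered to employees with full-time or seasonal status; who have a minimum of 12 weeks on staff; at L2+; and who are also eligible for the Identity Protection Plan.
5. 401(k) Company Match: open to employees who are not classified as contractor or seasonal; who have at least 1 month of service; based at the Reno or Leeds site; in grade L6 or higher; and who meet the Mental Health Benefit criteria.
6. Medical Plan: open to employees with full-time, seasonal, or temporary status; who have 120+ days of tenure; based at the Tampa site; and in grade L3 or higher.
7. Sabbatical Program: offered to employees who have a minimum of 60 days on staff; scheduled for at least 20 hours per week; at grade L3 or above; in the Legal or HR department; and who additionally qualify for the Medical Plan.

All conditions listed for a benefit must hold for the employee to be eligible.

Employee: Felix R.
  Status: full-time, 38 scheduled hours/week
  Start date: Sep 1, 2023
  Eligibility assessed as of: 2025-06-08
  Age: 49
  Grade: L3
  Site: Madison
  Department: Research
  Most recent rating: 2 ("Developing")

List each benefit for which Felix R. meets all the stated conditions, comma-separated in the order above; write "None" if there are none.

Service from Sep 1, 2023 to 2025-06-08: 646 days.
Equipment Allowance — status full-time ✓; service 646 days ≥ 60 days ✓; age 49 ≥ 25 ✓; grade L3 ≥ L3 ✓ → eligible.
Identity Protection Plan — status full-time ✓; service 646 days ≥ 45 days ✓; 38 hrs/wk ≥ 32 ✓; age 49 ≥ 25 ✓; eligible for Equipment Allowance ✓ → eligible.
Commuter Stipend — status full-time ✓; service 646 days < 24 months (≈720 days) ✗ → not eligible.
Mental Health Benefit — status full-time ✓; service 646 days ≥ 12 weeks (≈84 days) ✓; grade L3 ≥ L2 ✓; eligible for Identity Protection Plan ✓ → eligible.
401(k) Company Match — status full-time ✓ (not excluded); service 646 days ≥ 1 month (≈30 days) ✓; site Madison ✗ (not Reno or Leeds) → not eligible.
Medical Plan — status full-time ✓; service 646 days ≥ 120 days ✓; site Madison ✗ (not Tampa) → not eligible.
Sabbatical Program — service 646 days ≥ 60 days ✓; 38 hrs/wk ≥ 20 ✓; grade L3 ≥ L3 ✓; dept Research ✗ → not eligible.

Equipment Allowance, Identity Protection Plan, Mental Health Benefit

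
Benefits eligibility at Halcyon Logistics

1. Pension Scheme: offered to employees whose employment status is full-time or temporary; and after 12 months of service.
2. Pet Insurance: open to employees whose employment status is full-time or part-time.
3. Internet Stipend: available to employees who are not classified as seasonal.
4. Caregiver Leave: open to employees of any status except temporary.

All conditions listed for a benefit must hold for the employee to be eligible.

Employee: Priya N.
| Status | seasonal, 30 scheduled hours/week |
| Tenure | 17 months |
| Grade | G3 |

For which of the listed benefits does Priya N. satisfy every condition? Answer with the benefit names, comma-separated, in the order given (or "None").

Pension Scheme — status seasonal ✗ (requires full-time or temporary) → not eligible.
Pet Insurance — status seasonal ✗ (requires full-time or part-time) → not eligible.
Internet Stipend — status seasonal ✗ (excluded) → not eligible.
Caregiver Leave — status seasonal ✓ (not excluded) → eligible.

Caregiver Leave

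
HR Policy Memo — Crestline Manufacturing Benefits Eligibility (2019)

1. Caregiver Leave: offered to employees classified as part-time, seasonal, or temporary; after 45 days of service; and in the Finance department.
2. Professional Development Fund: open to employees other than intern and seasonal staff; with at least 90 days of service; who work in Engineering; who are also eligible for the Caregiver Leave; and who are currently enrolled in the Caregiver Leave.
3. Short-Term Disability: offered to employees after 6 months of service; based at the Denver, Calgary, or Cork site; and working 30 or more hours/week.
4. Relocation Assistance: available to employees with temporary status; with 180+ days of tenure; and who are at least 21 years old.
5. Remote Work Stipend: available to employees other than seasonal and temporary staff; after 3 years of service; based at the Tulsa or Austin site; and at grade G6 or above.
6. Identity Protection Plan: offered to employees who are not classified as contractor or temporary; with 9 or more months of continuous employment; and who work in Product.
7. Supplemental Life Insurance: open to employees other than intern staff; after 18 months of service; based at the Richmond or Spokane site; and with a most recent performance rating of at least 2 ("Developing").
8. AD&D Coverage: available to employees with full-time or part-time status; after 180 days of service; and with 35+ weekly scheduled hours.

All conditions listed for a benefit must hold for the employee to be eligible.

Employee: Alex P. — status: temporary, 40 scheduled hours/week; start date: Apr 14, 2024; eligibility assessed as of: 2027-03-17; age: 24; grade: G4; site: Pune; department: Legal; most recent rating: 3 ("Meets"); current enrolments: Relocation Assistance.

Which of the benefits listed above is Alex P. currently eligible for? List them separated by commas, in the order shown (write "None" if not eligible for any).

Relocation Assistance

Service from Apr 14, 2024 to 2027-03-17: 1067 days.
Caregiver Leave — status temporary ✓; service 1067 days ≥ 45 days ✓; dept Legal ✗ → not eligible.
Professional Development Fund — status temporary ✓ (not excluded); service 1067 days ≥ 90 days ✓; dept Legal ✗ → not eligible.
Short-Term Disability — service 1067 days ≥ 6 months (≈180 days) ✓; site Pune ✗ (not Denver, Calgary, or Cork) → not eligible.
Relocation Assistance — status temporary ✓; service 1067 days ≥ 180 days ✓; age 24 ≥ 21 ✓ → eligible.
Remote Work Stipend — status temporary ✗ (excluded) → not eligible.
Identity Protection Plan — status temporary ✗ (excluded) → not eligible.
Supplemental Life Insurance — status temporary ✓ (not excluded); service 1067 days ≥ 18 months (≈540 days) ✓; site Pune ✗ (not Richmond or Spokane) → not eligible.
AD&D Coverage — status temporary ✗ (requires full-time or part-time) → not eligible.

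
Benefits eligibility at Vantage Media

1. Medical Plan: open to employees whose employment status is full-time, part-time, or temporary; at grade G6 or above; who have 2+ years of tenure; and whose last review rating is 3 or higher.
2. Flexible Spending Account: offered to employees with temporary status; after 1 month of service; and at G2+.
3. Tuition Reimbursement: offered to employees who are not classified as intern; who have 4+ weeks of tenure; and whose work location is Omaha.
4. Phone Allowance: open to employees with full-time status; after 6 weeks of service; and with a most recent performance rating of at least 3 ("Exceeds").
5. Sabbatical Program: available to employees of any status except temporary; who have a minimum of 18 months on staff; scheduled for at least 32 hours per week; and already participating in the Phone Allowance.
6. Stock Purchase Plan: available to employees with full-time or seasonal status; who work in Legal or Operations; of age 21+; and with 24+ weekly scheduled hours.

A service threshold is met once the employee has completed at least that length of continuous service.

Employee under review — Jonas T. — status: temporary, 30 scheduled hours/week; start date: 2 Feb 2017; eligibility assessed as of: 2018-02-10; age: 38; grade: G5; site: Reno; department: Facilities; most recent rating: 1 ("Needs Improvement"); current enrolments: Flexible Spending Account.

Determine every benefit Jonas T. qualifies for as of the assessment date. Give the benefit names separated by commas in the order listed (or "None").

Flexible Spending Account

Service from 2 Feb 2017 to 2018-02-10: 373 days.
Medical Plan — status temporary ✓; grade G5 < G6 ✗ → not eligible.
Flexible Spending Account — status temporary ✓; service 373 days ≥ 1 month (≈30 days) ✓; grade G5 ≥ G2 ✓ → eligible.
Tuition Reimbursement — status temporary ✓ (not excluded); service 373 days ≥ 4 weeks (≈28 days) ✓; site Reno ✗ (not Omaha) → not eligible.
Phone Allowance — status temporary ✗ (requires full-time) → not eligible.
Sabbatical Program — status temporary ✗ (excluded) → not eligible.
Stock Purchase Plan — status temporary ✗ (requires full-time or seasonal) → not eligible.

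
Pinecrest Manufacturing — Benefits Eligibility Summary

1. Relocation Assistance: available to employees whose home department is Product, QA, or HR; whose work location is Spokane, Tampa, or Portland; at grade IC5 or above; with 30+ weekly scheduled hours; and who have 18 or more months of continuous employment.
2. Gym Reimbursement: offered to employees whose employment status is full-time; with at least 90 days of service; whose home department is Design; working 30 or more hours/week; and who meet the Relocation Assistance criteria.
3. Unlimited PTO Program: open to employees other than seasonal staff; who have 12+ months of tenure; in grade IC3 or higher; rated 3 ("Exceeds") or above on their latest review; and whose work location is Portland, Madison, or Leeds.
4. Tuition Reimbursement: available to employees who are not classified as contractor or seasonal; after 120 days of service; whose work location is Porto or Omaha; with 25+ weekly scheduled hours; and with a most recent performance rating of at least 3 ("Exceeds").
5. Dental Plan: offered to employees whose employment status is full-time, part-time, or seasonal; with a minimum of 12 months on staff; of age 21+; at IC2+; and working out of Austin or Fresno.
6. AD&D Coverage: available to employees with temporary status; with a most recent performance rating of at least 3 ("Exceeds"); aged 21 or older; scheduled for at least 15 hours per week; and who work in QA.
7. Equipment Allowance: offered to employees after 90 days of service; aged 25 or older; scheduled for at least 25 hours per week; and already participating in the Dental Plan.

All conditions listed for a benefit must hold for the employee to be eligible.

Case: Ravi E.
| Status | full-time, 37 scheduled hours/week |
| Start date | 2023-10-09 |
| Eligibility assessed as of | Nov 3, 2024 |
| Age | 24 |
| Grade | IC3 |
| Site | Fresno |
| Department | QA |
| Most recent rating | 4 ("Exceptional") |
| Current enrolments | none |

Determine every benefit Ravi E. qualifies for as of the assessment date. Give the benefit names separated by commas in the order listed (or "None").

Service from 2023-10-09 to Nov 3, 2024: 391 days.
Relocation Assistance — dept QA ✓; site Fresno ✗ (not Spokane, Tampa, or Portland) → not eligible.
Gym Reimbursement — status full-time ✓; service 391 days ≥ 90 days ✓; dept QA ✗ → not eligible.
Unlimited PTO Program — status full-time ✓ (not excluded); service 391 days ≥ 12 months (≈360 days) ✓; grade IC3 ≥ IC3 ✓; rating 4 ≥ 3 ✓; site Fresno ✗ (not Portland, Madison, or Leeds) → not eligible.
Tuition Reimbursement — status full-time ✓ (not excluded); service 391 days ≥ 120 days ✓; site Fresno ✗ (not Porto or Omaha) → not eligible.
Dental Plan — status full-time ✓; service 391 days ≥ 12 months (≈360 days) ✓; age 24 ≥ 21 ✓; grade IC3 ≥ IC2 ✓; site Fresno ✓ → eligible.
AD&D Coverage — status full-time ✗ (requires temporary) → not eligible.
Equipment Allowance — service 391 days ≥ 90 days ✓; age 24 < 25 ✗ → not eligible.

Dental Plan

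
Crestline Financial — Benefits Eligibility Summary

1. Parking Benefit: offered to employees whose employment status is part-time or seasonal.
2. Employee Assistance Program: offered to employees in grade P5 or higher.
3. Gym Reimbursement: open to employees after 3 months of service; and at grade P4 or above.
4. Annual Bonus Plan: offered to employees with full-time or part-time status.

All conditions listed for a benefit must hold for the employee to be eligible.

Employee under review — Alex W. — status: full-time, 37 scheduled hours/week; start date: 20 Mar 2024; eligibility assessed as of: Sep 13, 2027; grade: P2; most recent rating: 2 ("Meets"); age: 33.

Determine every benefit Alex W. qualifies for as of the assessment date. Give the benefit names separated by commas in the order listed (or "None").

Annual Bonus Plan

Service from 20 Mar 2024 to Sep 13, 2027: 1272 days.
Parking Benefit — status full-time ✗ (requires part-time or seasonal) → not eligible.
Employee Assistance Program — grade P2 < P5 ✗ → not eligible.
Gym Reimbursement — service 1272 days ≥ 3 months (≈90 days) ✓; grade P2 < P4 ✗ → not eligible.
Annual Bonus Plan — status full-time ✓ → eligible.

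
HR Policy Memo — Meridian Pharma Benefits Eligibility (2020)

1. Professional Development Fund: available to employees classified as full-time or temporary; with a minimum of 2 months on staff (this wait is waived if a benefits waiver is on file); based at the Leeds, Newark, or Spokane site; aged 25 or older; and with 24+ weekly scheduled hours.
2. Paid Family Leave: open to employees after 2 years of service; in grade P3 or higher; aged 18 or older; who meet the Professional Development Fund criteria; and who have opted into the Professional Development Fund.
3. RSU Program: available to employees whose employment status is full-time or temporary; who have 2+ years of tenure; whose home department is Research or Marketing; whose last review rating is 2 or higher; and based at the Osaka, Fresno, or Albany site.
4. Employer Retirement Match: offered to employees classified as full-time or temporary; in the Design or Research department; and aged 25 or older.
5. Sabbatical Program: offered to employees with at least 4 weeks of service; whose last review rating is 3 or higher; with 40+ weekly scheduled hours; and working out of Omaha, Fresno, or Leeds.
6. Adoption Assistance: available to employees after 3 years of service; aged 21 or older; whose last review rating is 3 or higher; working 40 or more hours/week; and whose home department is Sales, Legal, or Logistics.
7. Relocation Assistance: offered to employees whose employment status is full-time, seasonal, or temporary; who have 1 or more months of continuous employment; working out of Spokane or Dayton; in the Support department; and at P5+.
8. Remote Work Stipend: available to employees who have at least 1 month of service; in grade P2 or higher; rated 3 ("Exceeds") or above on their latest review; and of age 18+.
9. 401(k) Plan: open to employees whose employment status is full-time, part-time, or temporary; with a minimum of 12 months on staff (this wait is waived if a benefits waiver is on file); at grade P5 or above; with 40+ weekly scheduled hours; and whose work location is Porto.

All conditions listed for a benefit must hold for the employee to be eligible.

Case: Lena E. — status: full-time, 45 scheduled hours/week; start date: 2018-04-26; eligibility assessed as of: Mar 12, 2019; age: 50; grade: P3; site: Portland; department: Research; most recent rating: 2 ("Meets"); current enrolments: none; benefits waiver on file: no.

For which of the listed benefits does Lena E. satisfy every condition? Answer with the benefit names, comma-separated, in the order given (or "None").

Employer Retirement Match

Service from 2018-04-26 to Mar 12, 2019: 320 days.
Professional Development Fund — status full-time ✓; no waiver, service 320 days ≥ 2 months (≈60 days) ✓; site Portland ✗ (not Leeds, Newark, or Spokane) → not eligible.
Paid Family Leave — service 320 days < 2 years (≈730 days) ✗ → not eligible.
RSU Program — status full-time ✓; service 320 days < 2 years (≈730 days) ✗ → not eligible.
Employer Retirement Match — status full-time ✓; dept Research ✓; age 50 ≥ 25 ✓ → eligible.
Sabbatical Program — service 320 days ≥ 4 weeks (≈28 days) ✓; rating 2 < 3 ✗ → not eligible.
Adoption Assistance — service 320 days < 3 years (≈1095 days) ✗ → not eligible.
Relocation Assistance — status full-time ✓; service 320 days ≥ 1 month (≈30 days) ✓; site Portland ✗ (not Spokane or Dayton) → not eligible.
Remote Work Stipend — service 320 days ≥ 1 month (≈30 days) ✓; grade P3 ≥ P2 ✓; rating 2 < 3 ✗ → not eligible.
401(k) Plan — status full-time ✓; no waiver, service 320 days < 12 months (≈360 days) ✗ → not eligible.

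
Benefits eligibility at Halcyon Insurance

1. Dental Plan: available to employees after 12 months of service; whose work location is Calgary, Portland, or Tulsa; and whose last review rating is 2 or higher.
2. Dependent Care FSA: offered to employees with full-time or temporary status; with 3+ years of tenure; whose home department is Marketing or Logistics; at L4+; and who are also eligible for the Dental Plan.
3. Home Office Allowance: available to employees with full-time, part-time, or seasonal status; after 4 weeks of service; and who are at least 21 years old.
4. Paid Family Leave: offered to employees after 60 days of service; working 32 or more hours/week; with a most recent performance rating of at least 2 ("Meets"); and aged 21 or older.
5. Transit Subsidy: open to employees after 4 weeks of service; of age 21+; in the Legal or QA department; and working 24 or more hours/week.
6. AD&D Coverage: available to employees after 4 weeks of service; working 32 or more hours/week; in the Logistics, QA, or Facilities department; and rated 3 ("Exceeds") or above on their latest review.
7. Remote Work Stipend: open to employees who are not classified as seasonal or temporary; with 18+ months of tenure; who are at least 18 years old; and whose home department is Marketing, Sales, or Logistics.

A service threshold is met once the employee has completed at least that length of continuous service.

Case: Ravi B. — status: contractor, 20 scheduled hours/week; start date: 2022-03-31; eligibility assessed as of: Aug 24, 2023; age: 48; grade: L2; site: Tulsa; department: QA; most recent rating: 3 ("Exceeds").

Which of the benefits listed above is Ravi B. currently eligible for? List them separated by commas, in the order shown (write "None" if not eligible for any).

Service from 2022-03-31 to Aug 24, 2023: 511 days.
Dental Plan — service 511 days ≥ 12 months (≈360 days) ✓; site Tulsa ✓; rating 3 ≥ 2 ✓ → eligible.
Dependent Care FSA — status contractor ✗ (requires full-time or temporary) → not eligible.
Home Office Allowance — status contractor ✗ (requires full-time, part-time, or seasonal) → not eligible.
Paid Family Leave — service 511 days ≥ 60 days ✓; 20 hrs/wk < 32 ✗ → not eligible.
Transit Subsidy — service 511 days ≥ 4 weeks (≈28 days) ✓; age 48 ≥ 21 ✓; dept QA ✓; 20 hrs/wk < 24 ✗ → not eligible.
AD&D Coverage — service 511 days ≥ 4 weeks (≈28 days) ✓; 20 hrs/wk < 32 ✗ → not eligible.
Remote Work Stipend — status contractor ✓ (not excluded); service 511 days < 18 months (≈540 days) ✗ → not eligible.

Dental Plan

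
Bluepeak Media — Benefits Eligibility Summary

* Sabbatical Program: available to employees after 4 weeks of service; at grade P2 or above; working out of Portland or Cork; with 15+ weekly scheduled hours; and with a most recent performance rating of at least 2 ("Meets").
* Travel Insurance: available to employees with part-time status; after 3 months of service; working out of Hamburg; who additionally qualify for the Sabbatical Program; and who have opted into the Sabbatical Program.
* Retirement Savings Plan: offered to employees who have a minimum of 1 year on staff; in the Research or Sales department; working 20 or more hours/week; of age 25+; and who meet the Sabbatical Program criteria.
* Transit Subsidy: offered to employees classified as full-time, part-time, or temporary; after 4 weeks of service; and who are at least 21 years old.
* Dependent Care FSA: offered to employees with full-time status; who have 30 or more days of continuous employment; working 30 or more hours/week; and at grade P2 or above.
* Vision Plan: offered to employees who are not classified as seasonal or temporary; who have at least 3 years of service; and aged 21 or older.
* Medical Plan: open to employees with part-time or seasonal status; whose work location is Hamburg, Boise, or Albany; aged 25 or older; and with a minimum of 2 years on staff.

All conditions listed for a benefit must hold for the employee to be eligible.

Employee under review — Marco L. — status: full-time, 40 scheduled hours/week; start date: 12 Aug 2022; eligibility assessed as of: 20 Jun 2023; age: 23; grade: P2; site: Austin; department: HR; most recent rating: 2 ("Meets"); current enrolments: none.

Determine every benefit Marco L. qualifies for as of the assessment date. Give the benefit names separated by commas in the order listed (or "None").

Service from 12 Aug 2022 to 20 Jun 2023: 312 days.
Sabbatical Program — service 312 days ≥ 4 weeks (≈28 days) ✓; grade P2 ≥ P2 ✓; site Austin ✗ (not Portland or Cork) → not eligible.
Travel Insurance — status full-time ✗ (requires part-time) → not eligible.
Retirement Savings Plan — service 312 days < 1 year (≈365 days) ✗ → not eligible.
Transit Subsidy — status full-time ✓; service 312 days ≥ 4 weeks (≈28 days) ✓; age 23 ≥ 21 ✓ → eligible.
Dependent Care FSA — status full-time ✓; service 312 days ≥ 30 days ✓; 40 hrs/wk ≥ 30 ✓; grade P2 ≥ P2 ✓ → eligible.
Vision Plan — status full-time ✓ (not excluded); service 312 days < 3 years (≈1095 days) ✗ → not eligible.
Medical Plan — status full-time ✗ (requires part-time or seasonal) → not eligible.

Transit Subsidy, Dependent Care FSA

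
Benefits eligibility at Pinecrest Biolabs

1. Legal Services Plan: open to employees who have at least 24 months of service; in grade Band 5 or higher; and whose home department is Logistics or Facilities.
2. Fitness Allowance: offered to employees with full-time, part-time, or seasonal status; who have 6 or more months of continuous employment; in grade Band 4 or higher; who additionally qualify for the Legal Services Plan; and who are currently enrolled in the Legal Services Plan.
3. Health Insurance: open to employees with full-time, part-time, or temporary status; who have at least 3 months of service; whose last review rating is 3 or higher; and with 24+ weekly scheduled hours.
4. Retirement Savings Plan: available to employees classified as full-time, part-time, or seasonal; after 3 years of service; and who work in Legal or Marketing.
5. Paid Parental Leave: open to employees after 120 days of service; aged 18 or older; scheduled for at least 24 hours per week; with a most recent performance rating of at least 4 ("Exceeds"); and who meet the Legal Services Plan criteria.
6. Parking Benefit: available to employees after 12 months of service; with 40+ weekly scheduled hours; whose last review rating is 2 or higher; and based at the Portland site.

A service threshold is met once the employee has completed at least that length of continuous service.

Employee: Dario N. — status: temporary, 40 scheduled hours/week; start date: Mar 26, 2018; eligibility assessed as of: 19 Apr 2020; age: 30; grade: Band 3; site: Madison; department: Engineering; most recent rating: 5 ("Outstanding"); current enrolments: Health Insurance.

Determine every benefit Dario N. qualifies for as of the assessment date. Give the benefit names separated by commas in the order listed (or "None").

Service from Mar 26, 2018 to 19 Apr 2020: 755 days.
Legal Services Plan — service 755 days ≥ 24 months (≈720 days) ✓; grade Band 3 < Band 5 ✗ → not eligible.
Fitness Allowance — status temporary ✗ (requires full-time, part-time, or seasonal) → not eligible.
Health Insurance — status temporary ✓; service 755 days ≥ 3 months (≈90 days) ✓; rating 5 ≥ 3 ✓; 40 hrs/wk ≥ 24 ✓ → eligible.
Retirement Savings Plan — status temporary ✗ (requires full-time, part-time, or seasonal) → not eligible.
Paid Parental Leave — service 755 days ≥ 120 days ✓; age 30 ≥ 18 ✓; 40 hrs/wk ≥ 24 ✓; rating 5 ≥ 4 ✓; not eligible for Legal Services Plan ✗ → not eligible.
Parking Benefit — service 755 days ≥ 12 months (≈360 days) ✓; 40 hrs/wk ≥ 40 ✓; rating 5 ≥ 2 ✓; site Madison ✗ (not Portland) → not eligible.

Health Insurance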